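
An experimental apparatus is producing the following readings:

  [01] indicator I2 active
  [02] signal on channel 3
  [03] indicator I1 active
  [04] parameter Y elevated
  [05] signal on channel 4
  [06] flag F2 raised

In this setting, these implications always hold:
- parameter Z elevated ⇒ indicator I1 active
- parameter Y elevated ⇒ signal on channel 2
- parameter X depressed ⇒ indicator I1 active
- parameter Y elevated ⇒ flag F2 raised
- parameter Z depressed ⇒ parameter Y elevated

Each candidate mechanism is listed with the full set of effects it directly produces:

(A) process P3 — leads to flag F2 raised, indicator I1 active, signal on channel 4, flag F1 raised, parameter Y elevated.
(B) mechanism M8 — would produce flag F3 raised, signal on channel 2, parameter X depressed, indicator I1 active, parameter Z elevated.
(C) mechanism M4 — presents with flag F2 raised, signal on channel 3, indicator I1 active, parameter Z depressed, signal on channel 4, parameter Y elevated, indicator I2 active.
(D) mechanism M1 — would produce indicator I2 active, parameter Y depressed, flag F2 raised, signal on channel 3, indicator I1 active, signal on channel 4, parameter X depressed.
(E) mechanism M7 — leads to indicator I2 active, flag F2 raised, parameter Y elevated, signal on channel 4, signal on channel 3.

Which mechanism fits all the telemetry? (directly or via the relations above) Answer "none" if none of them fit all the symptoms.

C

Checking each candidate against the observations:
(A) process P3 — indicator I2 active ✗; signal on channel 3 ✗; indicator I1 active ✓; parameter Y elevated ✓; signal on channel 4 ✓; flag F2 raised ✓
(B) mechanism M8 — does not account for indicator I2 active, signal on channel 3, parameter Y elevated, signal on channel 4, flag F2 raised
(C) mechanism M4 — indicator I2 active ✓; signal on channel 3 ✓; indicator I1 active ✓; parameter Y elevated ✓; signal on channel 4 ✓; flag F2 raised ✓
(D) mechanism M1 — fails on parameter Y elevated (predicts parameter Y depressed, not parameter Y elevated)
(E) mechanism M7 — does not account for indicator I1 active
Only (C) is consistent with every observation.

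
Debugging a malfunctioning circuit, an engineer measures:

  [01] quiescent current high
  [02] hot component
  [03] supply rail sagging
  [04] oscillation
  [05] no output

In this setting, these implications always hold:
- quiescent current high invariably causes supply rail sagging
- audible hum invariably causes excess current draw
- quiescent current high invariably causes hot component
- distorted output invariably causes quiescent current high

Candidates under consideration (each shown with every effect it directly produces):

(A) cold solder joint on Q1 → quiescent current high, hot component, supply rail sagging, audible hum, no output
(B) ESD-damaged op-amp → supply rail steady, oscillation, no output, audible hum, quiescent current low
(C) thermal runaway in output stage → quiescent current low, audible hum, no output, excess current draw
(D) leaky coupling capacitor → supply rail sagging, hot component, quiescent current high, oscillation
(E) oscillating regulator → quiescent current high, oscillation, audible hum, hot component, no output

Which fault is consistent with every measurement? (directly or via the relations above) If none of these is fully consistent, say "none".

Per-candidate check:
(A) cold solder joint on Q1 — quiescent current high +; hot component +; supply rail sagging +; oscillation -; no output +
(B) ESD-damaged op-amp — quiescent current high -; hot component -; supply rail sagging -; oscillation +; no output +
(C) thermal runaway in output stage — quiescent current high -; hot component -; supply rail sagging -; oscillation -; no output +
(D) leaky coupling capacitor — quiescent current high +; hot component +; supply rail sagging +; oscillation +; no output -
(E) oscillating regulator — accounts for every observation (supply rail sagging through quiescent current high → supply rail sagging)
(E) is the only candidate with no mismatches.

E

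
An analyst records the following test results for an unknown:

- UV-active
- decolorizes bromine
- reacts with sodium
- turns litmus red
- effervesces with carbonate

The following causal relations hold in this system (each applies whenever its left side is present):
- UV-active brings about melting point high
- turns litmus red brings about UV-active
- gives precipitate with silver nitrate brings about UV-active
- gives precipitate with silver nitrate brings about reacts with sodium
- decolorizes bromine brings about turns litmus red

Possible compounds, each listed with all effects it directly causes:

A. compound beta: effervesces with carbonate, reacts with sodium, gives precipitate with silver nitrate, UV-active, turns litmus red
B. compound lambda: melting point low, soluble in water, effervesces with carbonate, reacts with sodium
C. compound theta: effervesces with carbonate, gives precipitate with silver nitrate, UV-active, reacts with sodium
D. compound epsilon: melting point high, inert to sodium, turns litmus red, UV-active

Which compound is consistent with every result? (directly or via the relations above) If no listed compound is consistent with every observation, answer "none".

none

Checking each candidate against the observations:
(A) compound beta — does not account for decolorizes bromine
(B) compound lambda — does not account for UV-active, decolorizes bromine, turns litmus red
(C) compound theta — UV-active ✓; decolorizes bromine ✗; reacts with sodium ✓; turns litmus red ✗; effervesces with carbonate ✓
(D) compound epsilon — fails on decolorizes bromine, reacts with sodium, effervesces with carbonate (predicts inert to sodium, not reacts with sodium)
No candidate is consistent with all observations.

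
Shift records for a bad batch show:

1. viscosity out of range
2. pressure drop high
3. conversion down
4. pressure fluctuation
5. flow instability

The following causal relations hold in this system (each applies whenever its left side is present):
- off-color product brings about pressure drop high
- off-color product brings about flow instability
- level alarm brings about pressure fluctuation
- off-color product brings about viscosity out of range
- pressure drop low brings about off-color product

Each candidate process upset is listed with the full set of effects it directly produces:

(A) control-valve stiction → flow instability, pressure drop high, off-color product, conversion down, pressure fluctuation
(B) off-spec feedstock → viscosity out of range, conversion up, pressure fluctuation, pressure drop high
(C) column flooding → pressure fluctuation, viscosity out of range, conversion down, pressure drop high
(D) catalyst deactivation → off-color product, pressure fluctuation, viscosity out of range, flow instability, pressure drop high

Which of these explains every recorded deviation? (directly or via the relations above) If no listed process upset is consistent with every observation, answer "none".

A

Checking each candidate against the observations:
(A) control-valve stiction — viscosity out of range match (through off-color product → viscosity out of range); pressure drop high match; conversion down match; pressure fluctuation match; flow instability match
(B) off-spec feedstock — viscosity out of range match; pressure drop high match; conversion down miss; pressure fluctuation match; flow instability miss
(C) column flooding — does not account for flow instability
(D) catalyst deactivation — viscosity out of range match; pressure drop high match; conversion down miss; pressure fluctuation match; flow instability match
(A) alone accounts for all the evidence.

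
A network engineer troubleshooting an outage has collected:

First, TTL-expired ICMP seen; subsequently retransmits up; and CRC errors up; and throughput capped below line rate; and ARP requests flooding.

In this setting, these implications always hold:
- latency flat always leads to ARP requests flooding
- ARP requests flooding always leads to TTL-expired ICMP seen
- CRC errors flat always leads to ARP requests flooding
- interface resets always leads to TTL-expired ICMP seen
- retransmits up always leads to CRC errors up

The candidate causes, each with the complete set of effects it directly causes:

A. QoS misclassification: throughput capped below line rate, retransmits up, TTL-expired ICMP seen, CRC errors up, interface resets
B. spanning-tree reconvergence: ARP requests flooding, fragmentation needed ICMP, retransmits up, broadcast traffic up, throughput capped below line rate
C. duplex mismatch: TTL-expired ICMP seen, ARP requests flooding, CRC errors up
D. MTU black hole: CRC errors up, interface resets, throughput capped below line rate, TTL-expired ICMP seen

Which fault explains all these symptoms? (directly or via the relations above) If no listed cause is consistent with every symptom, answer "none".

B

Testing each hypothesis:
(A) QoS misclassification — does not account for ARP requests flooding
(B) spanning-tree reconvergence — TTL-expired ICMP seen + (through ARP requests flooding → TTL-expired ICMP seen); retransmits up +; CRC errors up + (through retransmits up → CRC errors up); throughput capped below line rate +; ARP requests flooding +
(C) duplex mismatch — TTL-expired ICMP seen +; retransmits up -; CRC errors up +; throughput capped below line rate -; ARP requests flooding +
(D) MTU black hole — TTL-expired ICMP seen +; retransmits up -; CRC errors up +; throughput capped below line rate +; ARP requests flooding -
(B) alone accounts for all the evidence.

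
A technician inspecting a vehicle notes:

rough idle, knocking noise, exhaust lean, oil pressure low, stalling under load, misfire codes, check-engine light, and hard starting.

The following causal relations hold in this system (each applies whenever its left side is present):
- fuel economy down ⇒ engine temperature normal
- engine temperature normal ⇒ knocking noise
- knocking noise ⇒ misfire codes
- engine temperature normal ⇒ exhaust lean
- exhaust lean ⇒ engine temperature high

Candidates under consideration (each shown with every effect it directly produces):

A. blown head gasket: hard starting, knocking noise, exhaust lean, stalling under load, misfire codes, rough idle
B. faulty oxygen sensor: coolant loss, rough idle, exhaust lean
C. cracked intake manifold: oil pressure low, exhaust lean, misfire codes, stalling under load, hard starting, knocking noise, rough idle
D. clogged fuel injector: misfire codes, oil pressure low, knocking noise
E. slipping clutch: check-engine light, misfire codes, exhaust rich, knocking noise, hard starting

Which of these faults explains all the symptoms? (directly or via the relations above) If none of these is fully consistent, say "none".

For each candidate, compare predicted effects to what was observed:
(A) blown head gasket — rough idle yes; knocking noise yes; exhaust lean yes; oil pressure low NO; stalling under load yes; misfire codes yes; check-engine light NO; hard starting yes
(B) faulty oxygen sensor — rough idle yes; knocking noise NO; exhaust lean yes; oil pressure low NO; stalling under load NO; misfire codes NO; check-engine light NO; hard starting NO
(C) cracked intake manifold — rough idle yes; knocking noise yes; exhaust lean yes; oil pressure low yes; stalling under load yes; misfire codes yes; check-engine light NO; hard starting yes
(D) clogged fuel injector — rough idle NO; knocking noise yes; exhaust lean NO; oil pressure low yes; stalling under load NO; misfire codes yes; check-engine light NO; hard starting NO
(E) slipping clutch — rough idle NO; knocking noise yes; exhaust lean NO; oil pressure low NO; stalling under load NO; misfire codes yes; check-engine light yes; hard starting yes
No candidate is consistent with all observations.

none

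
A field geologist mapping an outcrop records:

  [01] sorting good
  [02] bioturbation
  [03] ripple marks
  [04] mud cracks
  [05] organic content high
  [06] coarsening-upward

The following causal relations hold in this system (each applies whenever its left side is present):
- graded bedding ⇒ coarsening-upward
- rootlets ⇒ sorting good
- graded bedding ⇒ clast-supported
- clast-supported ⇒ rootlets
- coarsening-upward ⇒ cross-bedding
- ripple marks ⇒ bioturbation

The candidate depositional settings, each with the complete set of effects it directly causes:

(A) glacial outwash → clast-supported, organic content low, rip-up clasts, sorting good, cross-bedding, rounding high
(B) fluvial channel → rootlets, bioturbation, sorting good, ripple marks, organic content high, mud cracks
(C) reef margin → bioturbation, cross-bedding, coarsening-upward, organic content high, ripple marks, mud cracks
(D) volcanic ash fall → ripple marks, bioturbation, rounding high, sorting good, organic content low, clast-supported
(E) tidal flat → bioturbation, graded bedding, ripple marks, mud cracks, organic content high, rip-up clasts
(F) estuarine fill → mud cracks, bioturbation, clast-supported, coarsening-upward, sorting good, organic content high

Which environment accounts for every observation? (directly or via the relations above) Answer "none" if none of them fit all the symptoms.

For each candidate, compare predicted effects to what was observed:
(A) glacial outwash — fails on bioturbation, ripple marks, mud cracks, organic content high, coarsening-upward (predicts organic content low, not organic content high)
(B) fluvial channel — does not account for coarsening-upward
(C) reef margin — does not account for sorting good
(D) volcanic ash fall — sorting good +; bioturbation +; ripple marks +; mud cracks -; organic content high -; coarsening-upward -
(E) tidal flat — sorting good + (by graded bedding → clast-supported → rootlets → sorting good); bioturbation +; ripple marks +; mud cracks +; organic content high +; coarsening-upward + (by graded bedding → coarsening-upward)
(F) estuarine fill — does not account for ripple marks
Only (E) is consistent with every observation.

E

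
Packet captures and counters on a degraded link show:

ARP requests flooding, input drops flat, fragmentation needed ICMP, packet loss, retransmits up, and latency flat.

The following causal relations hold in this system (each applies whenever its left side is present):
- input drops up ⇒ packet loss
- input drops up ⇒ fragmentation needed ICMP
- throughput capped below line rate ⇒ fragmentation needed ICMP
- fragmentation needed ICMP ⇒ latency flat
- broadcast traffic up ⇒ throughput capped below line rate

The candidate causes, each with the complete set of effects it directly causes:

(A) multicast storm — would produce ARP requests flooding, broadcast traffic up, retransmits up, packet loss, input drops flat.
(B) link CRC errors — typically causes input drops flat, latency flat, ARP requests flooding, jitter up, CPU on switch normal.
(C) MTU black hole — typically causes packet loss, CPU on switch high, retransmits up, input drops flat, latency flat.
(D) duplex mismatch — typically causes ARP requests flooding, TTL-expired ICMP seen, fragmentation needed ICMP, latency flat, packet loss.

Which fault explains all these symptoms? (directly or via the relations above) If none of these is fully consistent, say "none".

A

Testing each hypothesis:
(A) multicast storm — ARP requests flooding match; input drops flat match; fragmentation needed ICMP match (by broadcast traffic up → throughput capped below line rate → fragmentation needed ICMP); packet loss match; retransmits up match; latency flat match (by broadcast traffic up → throughput capped below line rate → fragmentation needed ICMP → latency flat)
(B) link CRC errors — ARP requests flooding match; input drops flat match; fragmentation needed ICMP miss; packet loss miss; retransmits up miss; latency flat match
(C) MTU black hole — does not account for ARP requests flooding, fragmentation needed ICMP
(D) duplex mismatch — does not account for input drops flat, retransmits up
(A) is the only candidate with no mismatches.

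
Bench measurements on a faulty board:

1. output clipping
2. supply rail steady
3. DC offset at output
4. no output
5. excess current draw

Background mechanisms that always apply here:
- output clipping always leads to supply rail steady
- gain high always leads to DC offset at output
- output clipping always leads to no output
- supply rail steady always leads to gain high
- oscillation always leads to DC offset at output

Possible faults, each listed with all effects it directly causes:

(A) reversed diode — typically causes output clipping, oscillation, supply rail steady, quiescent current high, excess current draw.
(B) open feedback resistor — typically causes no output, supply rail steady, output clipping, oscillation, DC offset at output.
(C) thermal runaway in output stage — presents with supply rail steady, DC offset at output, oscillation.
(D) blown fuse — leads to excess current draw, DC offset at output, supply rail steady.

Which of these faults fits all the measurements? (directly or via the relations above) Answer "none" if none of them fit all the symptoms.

Per-candidate check:
(A) reversed diode — accounts for every observation (DC offset at output by oscillation → DC offset at output)
(B) open feedback resistor — output clipping match; supply rail steady match; DC offset at output match; no output match; excess current draw miss
(C) thermal runaway in output stage — output clipping miss; supply rail steady match; DC offset at output match; no output miss; excess current draw miss
(D) blown fuse — does not account for output clipping, no output
Only (A) is consistent with every observation.

A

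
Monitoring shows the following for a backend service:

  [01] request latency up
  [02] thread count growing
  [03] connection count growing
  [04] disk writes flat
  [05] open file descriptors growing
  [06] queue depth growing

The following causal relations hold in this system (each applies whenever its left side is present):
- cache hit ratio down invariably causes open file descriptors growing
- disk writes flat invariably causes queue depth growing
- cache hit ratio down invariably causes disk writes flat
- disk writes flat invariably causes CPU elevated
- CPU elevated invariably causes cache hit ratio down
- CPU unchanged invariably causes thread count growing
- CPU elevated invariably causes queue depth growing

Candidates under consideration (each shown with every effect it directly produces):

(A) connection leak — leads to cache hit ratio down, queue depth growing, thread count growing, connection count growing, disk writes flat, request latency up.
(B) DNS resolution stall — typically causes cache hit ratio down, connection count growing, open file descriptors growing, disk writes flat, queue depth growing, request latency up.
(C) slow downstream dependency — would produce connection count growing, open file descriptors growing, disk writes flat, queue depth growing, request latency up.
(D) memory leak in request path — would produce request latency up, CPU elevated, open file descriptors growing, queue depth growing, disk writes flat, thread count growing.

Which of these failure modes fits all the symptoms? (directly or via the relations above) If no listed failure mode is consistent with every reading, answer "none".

A

Per-candidate check:
(A) connection leak — request latency up match; thread count growing match; connection count growing match; disk writes flat match; open file descriptors growing match (by cache hit ratio down → open file descriptors growing); queue depth growing match
(B) DNS resolution stall — request latency up match; thread count growing miss; connection count growing match; disk writes flat match; open file descriptors growing match; queue depth growing match
(C) slow downstream dependency — request latency up match; thread count growing miss; connection count growing match; disk writes flat match; open file descriptors growing match; queue depth growing match
(D) memory leak in request path — request latency up match; thread count growing match; connection count growing miss; disk writes flat match; open file descriptors growing match; queue depth growing match
(A) is the only candidate with no mismatches.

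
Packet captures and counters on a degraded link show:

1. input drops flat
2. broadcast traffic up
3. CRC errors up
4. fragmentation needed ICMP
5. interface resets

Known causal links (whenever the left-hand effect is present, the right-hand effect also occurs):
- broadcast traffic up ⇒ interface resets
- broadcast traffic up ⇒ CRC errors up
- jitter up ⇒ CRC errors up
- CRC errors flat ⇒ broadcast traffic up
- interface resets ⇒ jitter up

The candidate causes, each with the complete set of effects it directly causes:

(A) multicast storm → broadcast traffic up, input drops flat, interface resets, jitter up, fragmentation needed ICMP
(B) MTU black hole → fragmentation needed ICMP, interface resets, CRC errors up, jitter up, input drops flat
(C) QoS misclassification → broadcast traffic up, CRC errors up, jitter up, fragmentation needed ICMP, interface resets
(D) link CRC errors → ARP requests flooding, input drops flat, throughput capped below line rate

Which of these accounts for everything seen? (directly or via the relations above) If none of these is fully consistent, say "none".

Testing each hypothesis:
(A) multicast storm — input drops flat ✓; broadcast traffic up ✓; CRC errors up ✓ (by broadcast traffic up → CRC errors up); fragmentation needed ICMP ✓; interface resets ✓
(B) MTU black hole — does not account for broadcast traffic up
(C) QoS misclassification — input drops flat ✗; broadcast traffic up ✓; CRC errors up ✓; fragmentation needed ICMP ✓; interface resets ✓
(D) link CRC errors — does not account for broadcast traffic up, CRC errors up, fragmentation needed ICMP, interface resets
(A) is the only candidate with no mismatches.

A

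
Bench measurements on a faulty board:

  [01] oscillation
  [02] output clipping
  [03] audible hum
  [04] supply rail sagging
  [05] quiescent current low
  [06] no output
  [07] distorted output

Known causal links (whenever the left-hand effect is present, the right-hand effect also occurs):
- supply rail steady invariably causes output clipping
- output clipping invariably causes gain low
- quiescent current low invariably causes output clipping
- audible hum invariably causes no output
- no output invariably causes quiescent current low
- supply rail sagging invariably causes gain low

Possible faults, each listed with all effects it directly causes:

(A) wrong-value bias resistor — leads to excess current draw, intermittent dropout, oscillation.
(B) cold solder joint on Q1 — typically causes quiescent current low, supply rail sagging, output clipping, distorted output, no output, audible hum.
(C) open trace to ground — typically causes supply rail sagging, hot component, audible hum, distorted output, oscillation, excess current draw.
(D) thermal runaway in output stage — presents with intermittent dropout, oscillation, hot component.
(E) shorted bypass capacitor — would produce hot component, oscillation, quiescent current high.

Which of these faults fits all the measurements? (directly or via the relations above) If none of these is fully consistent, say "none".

Testing each hypothesis:
(A) wrong-value bias resistor — oscillation match; output clipping miss; audible hum miss; supply rail sagging miss; quiescent current low miss; no output miss; distorted output miss
(B) cold solder joint on Q1 — oscillation miss; output clipping match; audible hum match; supply rail sagging match; quiescent current low match; no output match; distorted output match
(C) open trace to ground — accounts for every observation (output clipping via audible hum → no output → quiescent current low → output clipping)
(D) thermal runaway in output stage — oscillation match; output clipping miss; audible hum miss; supply rail sagging miss; quiescent current low miss; no output miss; distorted output miss
(E) shorted bypass capacitor — fails on output clipping, audible hum, supply rail sagging, quiescent current low, no output, distorted output (predicts quiescent current high, not quiescent current low)
(C) is the only candidate with no mismatches.

C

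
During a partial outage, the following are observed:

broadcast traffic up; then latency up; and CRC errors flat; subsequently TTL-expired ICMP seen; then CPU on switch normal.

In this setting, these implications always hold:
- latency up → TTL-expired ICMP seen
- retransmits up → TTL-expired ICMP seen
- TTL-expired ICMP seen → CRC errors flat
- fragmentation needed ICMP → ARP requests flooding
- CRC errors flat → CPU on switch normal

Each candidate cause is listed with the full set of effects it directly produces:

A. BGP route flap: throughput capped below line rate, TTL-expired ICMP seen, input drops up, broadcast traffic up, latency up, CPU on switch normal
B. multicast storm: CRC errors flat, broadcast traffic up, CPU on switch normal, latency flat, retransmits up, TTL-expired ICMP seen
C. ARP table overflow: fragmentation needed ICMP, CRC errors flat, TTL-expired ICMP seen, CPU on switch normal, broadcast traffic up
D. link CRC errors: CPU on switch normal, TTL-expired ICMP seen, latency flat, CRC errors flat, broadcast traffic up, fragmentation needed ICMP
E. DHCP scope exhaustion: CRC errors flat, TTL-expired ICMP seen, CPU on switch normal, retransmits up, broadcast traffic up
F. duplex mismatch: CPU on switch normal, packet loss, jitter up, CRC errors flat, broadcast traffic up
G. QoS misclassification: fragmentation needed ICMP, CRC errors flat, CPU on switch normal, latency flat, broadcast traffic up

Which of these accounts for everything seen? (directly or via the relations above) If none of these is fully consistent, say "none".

A

For each candidate, compare predicted effects to what was observed:
(A) BGP route flap — accounts for every observation (CRC errors flat via TTL-expired ICMP seen → CRC errors flat)
(B) multicast storm — broadcast traffic up +; latency up -; CRC errors flat +; TTL-expired ICMP seen +; CPU on switch normal +
(C) ARP table overflow — broadcast traffic up +; latency up -; CRC errors flat +; TTL-expired ICMP seen +; CPU on switch normal +
(D) link CRC errors — fails on latency up (predicts latency flat, not latency up)
(E) DHCP scope exhaustion — broadcast traffic up +; latency up -; CRC errors flat +; TTL-expired ICMP seen +; CPU on switch normal +
(F) duplex mismatch — does not account for latency up, TTL-expired ICMP seen
(G) QoS misclassification — broadcast traffic up +; latency up -; CRC errors flat +; TTL-expired ICMP seen -; CPU on switch normal +
Only (A) is consistent with every observation.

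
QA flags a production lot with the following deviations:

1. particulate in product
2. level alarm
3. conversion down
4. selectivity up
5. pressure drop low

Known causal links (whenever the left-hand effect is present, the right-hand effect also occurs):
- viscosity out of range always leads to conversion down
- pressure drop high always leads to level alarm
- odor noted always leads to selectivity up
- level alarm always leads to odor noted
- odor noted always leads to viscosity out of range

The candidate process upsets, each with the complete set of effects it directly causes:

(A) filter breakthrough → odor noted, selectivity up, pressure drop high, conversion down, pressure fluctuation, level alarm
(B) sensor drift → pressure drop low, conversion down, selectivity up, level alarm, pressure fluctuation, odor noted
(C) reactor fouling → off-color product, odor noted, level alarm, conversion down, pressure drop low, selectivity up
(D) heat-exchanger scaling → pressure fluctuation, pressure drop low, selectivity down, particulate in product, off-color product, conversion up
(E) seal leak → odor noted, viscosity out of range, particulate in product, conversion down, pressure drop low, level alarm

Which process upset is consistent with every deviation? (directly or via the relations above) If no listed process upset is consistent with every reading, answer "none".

For each candidate, compare predicted effects to what was observed:
(A) filter breakthrough — fails on particulate in product, pressure drop low (predicts pressure drop high, not pressure drop low)
(B) sensor drift — particulate in product -; level alarm +; conversion down +; selectivity up +; pressure drop low +
(C) reactor fouling — does not account for particulate in product
(D) heat-exchanger scaling — particulate in product +; level alarm -; conversion down -; selectivity up -; pressure drop low +
(E) seal leak — particulate in product +; level alarm +; conversion down +; selectivity up + (by odor noted → selectivity up); pressure drop low +
(E) alone accounts for all the evidence.

E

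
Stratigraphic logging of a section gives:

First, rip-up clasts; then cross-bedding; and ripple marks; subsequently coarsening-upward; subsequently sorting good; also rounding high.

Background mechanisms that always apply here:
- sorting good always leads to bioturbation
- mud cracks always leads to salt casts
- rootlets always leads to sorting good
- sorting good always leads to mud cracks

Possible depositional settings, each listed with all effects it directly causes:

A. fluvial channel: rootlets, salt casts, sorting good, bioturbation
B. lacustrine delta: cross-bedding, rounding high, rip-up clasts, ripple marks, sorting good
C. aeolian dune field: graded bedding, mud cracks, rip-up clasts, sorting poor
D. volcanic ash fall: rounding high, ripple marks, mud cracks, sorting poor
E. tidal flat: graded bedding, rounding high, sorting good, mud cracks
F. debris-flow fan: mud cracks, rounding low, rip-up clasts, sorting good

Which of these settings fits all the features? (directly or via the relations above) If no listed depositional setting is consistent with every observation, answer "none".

none

For each candidate, compare predicted effects to what was observed:
(A) fluvial channel — rip-up clasts NO; cross-bedding NO; ripple marks NO; coarsening-upward NO; sorting good yes; rounding high NO
(B) lacustrine delta — rip-up clasts yes; cross-bedding yes; ripple marks yes; coarsening-upward NO; sorting good yes; rounding high yes
(C) aeolian dune field — rip-up clasts yes; cross-bedding NO; ripple marks NO; coarsening-upward NO; sorting good NO; rounding high NO
(D) volcanic ash fall — rip-up clasts NO; cross-bedding NO; ripple marks yes; coarsening-upward NO; sorting good NO; rounding high yes
(E) tidal flat — rip-up clasts NO; cross-bedding NO; ripple marks NO; coarsening-upward NO; sorting good yes; rounding high yes
(F) debris-flow fan — rip-up clasts yes; cross-bedding NO; ripple marks NO; coarsening-upward NO; sorting good yes; rounding high NO
None of the listed candidates fits everything.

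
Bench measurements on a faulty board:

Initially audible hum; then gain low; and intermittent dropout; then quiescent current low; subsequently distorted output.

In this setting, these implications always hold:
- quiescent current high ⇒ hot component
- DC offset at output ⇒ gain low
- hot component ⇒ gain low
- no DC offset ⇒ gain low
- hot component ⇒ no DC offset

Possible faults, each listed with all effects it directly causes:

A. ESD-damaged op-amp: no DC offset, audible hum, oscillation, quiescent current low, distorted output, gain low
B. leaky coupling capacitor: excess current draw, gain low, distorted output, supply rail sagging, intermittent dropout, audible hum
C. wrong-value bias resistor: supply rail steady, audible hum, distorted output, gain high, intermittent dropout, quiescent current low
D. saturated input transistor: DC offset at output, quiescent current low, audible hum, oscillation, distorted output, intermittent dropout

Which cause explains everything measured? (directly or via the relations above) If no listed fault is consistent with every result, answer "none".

Checking each candidate against the observations:
(A) ESD-damaged op-amp — does not account for intermittent dropout
(B) leaky coupling capacitor — does not account for quiescent current low
(C) wrong-value bias resistor — audible hum ✓; gain low ✗; intermittent dropout ✓; quiescent current low ✓; distorted output ✓
(D) saturated input transistor — audible hum ✓; gain low ✓ (by DC offset at output → gain low); intermittent dropout ✓; quiescent current low ✓; distorted output ✓
(D) alone accounts for all the evidence.

D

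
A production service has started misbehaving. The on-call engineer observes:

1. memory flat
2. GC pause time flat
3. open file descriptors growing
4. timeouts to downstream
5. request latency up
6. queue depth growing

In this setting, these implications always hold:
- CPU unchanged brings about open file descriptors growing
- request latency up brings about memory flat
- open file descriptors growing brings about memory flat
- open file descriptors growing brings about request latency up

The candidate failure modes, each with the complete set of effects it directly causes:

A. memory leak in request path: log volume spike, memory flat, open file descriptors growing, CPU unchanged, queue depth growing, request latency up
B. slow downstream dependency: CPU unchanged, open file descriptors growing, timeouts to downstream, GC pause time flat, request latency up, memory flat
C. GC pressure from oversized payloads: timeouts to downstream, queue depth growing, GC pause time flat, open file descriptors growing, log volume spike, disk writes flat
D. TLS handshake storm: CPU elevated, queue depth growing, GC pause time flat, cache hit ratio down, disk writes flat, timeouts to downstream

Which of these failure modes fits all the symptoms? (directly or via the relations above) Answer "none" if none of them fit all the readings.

C

Per-candidate check:
(A) memory leak in request path — memory flat ✓; GC pause time flat ✗; open file descriptors growing ✓; timeouts to downstream ✗; request latency up ✓; queue depth growing ✓
(B) slow downstream dependency — memory flat ✓; GC pause time flat ✓; open file descriptors growing ✓; timeouts to downstream ✓; request latency up ✓; queue depth growing ✗
(C) GC pressure from oversized payloads — accounts for every observation (memory flat by open file descriptors growing → memory flat)
(D) TLS handshake storm — memory flat ✗; GC pause time flat ✓; open file descriptors growing ✗; timeouts to downstream ✓; request latency up ✗; queue depth growing ✓
(C) alone accounts for all the evidence.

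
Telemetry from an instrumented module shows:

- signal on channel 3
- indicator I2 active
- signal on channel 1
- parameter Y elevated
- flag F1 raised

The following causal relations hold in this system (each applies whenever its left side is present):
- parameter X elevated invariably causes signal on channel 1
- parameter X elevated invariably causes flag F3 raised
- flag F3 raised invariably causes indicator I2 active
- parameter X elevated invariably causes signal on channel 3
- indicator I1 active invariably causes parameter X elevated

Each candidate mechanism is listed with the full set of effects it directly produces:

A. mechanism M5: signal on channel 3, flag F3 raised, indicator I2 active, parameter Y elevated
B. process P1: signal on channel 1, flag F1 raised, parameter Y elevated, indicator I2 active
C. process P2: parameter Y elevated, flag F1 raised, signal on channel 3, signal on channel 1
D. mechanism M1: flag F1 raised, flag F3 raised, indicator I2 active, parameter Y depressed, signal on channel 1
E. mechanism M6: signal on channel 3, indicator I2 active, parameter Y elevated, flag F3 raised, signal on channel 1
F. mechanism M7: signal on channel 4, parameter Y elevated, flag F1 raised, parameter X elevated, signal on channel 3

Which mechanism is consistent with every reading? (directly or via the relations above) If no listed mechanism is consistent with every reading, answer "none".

F

Per-candidate check:
(A) mechanism M5 — signal on channel 3 match; indicator I2 active match; signal on channel 1 miss; parameter Y elevated match; flag F1 raised miss
(B) process P1 — signal on channel 3 miss; indicator I2 active match; signal on channel 1 match; parameter Y elevated match; flag F1 raised match
(C) process P2 — signal on channel 3 match; indicator I2 active miss; signal on channel 1 match; parameter Y elevated match; flag F1 raised match
(D) mechanism M1 — signal on channel 3 miss; indicator I2 active match; signal on channel 1 match; parameter Y elevated miss; flag F1 raised match
(E) mechanism M6 — signal on channel 3 match; indicator I2 active match; signal on channel 1 match; parameter Y elevated match; flag F1 raised miss
(F) mechanism M7 — signal on channel 3 match; indicator I2 active match (by parameter X elevated → flag F3 raised → indicator I2 active); signal on channel 1 match (by parameter X elevated → signal on channel 1); parameter Y elevated match; flag F1 raised match
(F) is the only candidate with no mismatches.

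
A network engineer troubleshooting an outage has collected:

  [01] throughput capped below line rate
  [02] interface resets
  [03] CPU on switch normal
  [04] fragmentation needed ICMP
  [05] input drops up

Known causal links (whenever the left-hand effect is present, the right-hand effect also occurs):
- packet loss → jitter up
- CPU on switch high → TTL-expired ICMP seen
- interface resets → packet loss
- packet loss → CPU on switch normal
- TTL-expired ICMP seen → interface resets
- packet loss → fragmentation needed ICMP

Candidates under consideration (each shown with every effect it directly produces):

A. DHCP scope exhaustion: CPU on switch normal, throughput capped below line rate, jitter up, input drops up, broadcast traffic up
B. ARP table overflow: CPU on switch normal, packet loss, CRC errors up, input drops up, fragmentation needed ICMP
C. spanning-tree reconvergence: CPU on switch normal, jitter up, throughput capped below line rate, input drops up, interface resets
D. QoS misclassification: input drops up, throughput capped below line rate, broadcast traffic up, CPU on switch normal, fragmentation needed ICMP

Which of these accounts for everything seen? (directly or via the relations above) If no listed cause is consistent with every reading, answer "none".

Testing each hypothesis:
(A) DHCP scope exhaustion — does not account for interface resets, fragmentation needed ICMP
(B) ARP table overflow — throughput capped below line rate ✗; interface resets ✗; CPU on switch normal ✓; fragmentation needed ICMP ✓; input drops up ✓
(C) spanning-tree reconvergence — accounts for every observation (fragmentation needed ICMP by interface resets → packet loss → fragmentation needed ICMP)
(D) QoS misclassification — does not account for interface resets
(C) alone accounts for all the evidence.

C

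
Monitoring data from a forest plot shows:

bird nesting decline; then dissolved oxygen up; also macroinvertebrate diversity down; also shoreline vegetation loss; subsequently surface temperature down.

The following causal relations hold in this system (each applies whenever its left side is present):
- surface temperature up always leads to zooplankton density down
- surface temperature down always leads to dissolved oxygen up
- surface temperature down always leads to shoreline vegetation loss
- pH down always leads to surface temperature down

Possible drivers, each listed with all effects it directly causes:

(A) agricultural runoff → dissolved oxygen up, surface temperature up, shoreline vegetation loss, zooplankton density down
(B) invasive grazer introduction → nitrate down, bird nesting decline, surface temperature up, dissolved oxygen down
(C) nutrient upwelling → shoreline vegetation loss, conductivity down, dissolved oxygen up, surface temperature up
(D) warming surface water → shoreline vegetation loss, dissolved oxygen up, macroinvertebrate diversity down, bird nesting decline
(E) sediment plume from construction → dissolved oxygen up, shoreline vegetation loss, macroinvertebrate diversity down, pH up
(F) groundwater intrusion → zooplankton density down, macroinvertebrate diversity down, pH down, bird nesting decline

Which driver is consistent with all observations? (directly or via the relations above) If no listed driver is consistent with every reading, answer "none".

Per-candidate check:
(A) agricultural runoff — fails on bird nesting decline, macroinvertebrate diversity down, surface temperature down (predicts surface temperature up, not surface temperature down)
(B) invasive grazer introduction — fails on dissolved oxygen up, macroinvertebrate diversity down, shoreline vegetation loss, surface temperature down (predicts dissolved oxygen down, not dissolved oxygen up; predicts surface temperature up, not surface temperature down)
(C) nutrient upwelling — bird nesting decline ✗; dissolved oxygen up ✓; macroinvertebrate diversity down ✗; shoreline vegetation loss ✓; surface temperature down ✗
(D) warming surface water — bird nesting decline ✓; dissolved oxygen up ✓; macroinvertebrate diversity down ✓; shoreline vegetation loss ✓; surface temperature down ✗
(E) sediment plume from construction — bird nesting decline ✗; dissolved oxygen up ✓; macroinvertebrate diversity down ✓; shoreline vegetation loss ✓; surface temperature down ✗
(F) groundwater intrusion — bird nesting decline ✓; dissolved oxygen up ✓ (through pH down → surface temperature down → dissolved oxygen up); macroinvertebrate diversity down ✓; shoreline vegetation loss ✓ (through pH down → surface temperature down → shoreline vegetation loss); surface temperature down ✓ (through pH down → surface temperature down)
Only (F) is consistent with every observation.

F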